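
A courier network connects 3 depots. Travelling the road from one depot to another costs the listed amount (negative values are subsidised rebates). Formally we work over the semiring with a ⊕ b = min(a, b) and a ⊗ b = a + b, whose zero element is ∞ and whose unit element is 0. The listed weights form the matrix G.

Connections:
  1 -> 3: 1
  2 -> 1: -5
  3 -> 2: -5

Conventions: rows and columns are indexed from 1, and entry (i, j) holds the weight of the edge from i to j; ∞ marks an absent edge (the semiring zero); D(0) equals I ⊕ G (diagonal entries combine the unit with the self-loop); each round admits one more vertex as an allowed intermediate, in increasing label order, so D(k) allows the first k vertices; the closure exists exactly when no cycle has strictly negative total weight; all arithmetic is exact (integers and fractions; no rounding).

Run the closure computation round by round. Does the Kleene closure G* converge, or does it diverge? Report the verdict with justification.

D(0):
  [0, ∞, 1]
  [-5, 0, ∞]
  [∞, -5, 0]
D(1):
  [0, ∞, 1]
  [-5, 0, -4]
  [∞, -5, 0]
Detection: at round 2, diagonal entry (3, 3) turns strictly negative.
Key observation: the cycle 3->2->1->3 has total weight (-5) + (-5) + 1, which is strictly negative.
Answer: DIVERGES — negative cycle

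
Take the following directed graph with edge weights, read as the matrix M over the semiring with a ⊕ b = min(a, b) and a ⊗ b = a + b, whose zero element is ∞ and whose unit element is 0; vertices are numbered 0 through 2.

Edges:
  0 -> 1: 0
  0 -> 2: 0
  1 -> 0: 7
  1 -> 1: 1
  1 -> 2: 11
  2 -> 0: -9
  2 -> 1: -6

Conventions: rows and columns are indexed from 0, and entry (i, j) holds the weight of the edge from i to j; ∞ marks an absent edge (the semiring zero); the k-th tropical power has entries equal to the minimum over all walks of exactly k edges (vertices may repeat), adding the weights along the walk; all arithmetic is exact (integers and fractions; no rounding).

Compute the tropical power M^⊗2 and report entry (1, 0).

M^⊗2:
  [-9, -6, 11]
  [2, 2, 7]
  [1, -9, -9]
Key observation: the optimum is the walk 1->2->0, with weight 11 + (-9) = 2.
Optimal value attained by: walk 1->2->0.
Answer: (M^⊗2)[1][0] = 2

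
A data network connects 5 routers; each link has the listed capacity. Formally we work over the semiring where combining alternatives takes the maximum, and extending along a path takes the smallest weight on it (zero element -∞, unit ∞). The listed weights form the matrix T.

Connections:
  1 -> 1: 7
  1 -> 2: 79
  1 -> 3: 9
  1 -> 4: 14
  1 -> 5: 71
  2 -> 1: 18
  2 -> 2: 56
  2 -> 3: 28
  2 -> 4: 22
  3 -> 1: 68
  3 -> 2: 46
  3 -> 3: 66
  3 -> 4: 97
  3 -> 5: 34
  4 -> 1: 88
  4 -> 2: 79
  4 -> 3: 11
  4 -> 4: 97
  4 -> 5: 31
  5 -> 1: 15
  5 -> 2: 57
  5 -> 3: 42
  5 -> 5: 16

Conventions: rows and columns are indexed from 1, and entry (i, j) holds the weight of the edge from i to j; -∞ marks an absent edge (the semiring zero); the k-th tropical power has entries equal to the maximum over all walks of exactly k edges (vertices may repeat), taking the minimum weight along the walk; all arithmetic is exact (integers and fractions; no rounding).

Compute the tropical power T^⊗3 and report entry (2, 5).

T^⊗2:
  [18, 57, 42, 22, 16]
  [28, 56, 28, 28, 28]
  [88, 79, 66, 97, 68]
  [88, 79, 31, 97, 71]
  [42, 56, 42, 42, 34]
T^⊗3:
  [42, 56, 42, 42, 34]
  [28, 56, 28, 28, 28]
  [88, 79, 66, 97, 71]
  [88, 79, 42, 97, 71]
  [42, 56, 42, 42, 42]
Key observation: the optimum is the walk 2->2->3->5, with weight 56 min 28 min 34 = 28.
Optimal value attained by: walk 2->2->3->5.
Answer: (T^⊗3)[2][5] = 28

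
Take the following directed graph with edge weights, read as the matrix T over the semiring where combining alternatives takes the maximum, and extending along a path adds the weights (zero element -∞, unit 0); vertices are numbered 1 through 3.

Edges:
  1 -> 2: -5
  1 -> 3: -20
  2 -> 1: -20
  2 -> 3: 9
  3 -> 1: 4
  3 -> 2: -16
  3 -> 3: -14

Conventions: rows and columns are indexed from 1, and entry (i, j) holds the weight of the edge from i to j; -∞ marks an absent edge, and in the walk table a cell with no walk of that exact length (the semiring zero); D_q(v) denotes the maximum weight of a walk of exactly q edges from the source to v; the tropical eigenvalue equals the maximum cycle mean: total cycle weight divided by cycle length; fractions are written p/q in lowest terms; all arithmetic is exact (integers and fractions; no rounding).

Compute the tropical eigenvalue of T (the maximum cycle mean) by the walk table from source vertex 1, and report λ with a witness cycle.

q=0: [0, -∞, -∞]
q=1: [-∞, -5, -20]
q=2: [-16, -36, 4]
q=3: [8, -12, -10]
Optimal cycle mean attained by: cycle 1->2->3->1, total (-5) + 9 + 4, length 3.
Answer: λ = 8/3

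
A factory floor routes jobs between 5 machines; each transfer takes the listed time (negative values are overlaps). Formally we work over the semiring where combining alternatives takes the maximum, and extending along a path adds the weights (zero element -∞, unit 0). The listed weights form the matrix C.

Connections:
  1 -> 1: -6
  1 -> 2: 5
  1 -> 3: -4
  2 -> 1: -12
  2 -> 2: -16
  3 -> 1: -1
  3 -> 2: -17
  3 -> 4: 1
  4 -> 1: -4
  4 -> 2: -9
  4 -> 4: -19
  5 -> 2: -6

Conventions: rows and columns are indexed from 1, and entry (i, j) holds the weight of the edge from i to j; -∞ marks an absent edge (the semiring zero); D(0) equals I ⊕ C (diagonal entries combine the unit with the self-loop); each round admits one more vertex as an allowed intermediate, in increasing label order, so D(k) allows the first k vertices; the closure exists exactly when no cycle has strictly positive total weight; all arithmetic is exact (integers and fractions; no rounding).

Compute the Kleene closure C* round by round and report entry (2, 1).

D(0):
  [0, 5, -4, -∞, -∞]
  [-12, 0, -∞, -∞, -∞]
  [-1, -17, 0, 1, -∞]
  [-4, -9, -∞, 0, -∞]
  [-∞, -6, -∞, -∞, 0]
D(1):
  [0, 5, -4, -∞, -∞]
  [-12, 0, -16, -∞, -∞]
  [-1, 4, 0, 1, -∞]
  [-4, 1, -8, 0, -∞]
  [-∞, -6, -∞, -∞, 0]
D(2):
  [0, 5, -4, -∞, -∞]
  [-12, 0, -16, -∞, -∞]
  [-1, 4, 0, 1, -∞]
  [-4, 1, -8, 0, -∞]
  [-18, -6, -22, -∞, 0]
D(3):
  [0, 5, -4, -3, -∞]
  [-12, 0, -16, -15, -∞]
  [-1, 4, 0, 1, -∞]
  [-4, 1, -8, 0, -∞]
  [-18, -6, -22, -21, 0]
D(4):
  [0, 5, -4, -3, -∞]
  [-12, 0, -16, -15, -∞]
  [-1, 4, 0, 1, -∞]
  [-4, 1, -8, 0, -∞]
  [-18, -6, -22, -21, 0]
D(5):
  [0, 5, -4, -3, -∞]
  [-12, 0, -16, -15, -∞]
  [-1, 4, 0, 1, -∞]
  [-4, 1, -8, 0, -∞]
  [-18, -6, -22, -21, 0]
Answer: C*[2][1] = -12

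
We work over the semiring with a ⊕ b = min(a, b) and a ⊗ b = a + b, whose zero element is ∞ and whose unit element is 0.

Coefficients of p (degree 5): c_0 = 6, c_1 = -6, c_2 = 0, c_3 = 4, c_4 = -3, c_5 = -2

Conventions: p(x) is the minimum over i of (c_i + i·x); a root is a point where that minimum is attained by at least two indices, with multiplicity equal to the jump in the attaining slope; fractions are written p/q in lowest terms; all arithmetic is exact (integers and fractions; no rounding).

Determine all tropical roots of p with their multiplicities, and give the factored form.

hull edge (i=0, c=6) to (i=1, c=-6): slope -12, span 1
hull edge (i=1, c=-6) to (i=5, c=-2): slope 1, span 4
Factored form: p(x) = -2 ⊗ (x ⊕ (-1)) ⊗ (x ⊕ (-1)) ⊗ (x ⊕ (-1)) ⊗ (x ⊕ (-1)) ⊗ (x ⊕ 12)
Answer: roots = -1 (mult 4), 12 (mult 1)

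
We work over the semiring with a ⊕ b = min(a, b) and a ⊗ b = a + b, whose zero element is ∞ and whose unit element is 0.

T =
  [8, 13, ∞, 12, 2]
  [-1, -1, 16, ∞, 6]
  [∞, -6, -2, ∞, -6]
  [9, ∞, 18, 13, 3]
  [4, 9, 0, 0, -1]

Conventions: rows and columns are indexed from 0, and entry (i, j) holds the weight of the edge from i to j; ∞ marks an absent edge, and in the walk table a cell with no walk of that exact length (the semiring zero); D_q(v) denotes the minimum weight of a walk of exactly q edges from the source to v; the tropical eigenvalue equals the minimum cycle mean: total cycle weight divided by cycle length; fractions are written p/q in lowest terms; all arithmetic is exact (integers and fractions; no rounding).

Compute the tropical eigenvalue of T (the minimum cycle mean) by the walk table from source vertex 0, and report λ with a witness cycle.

q=0: [0, ∞, ∞, ∞, ∞]
q=1: [8, 13, ∞, 12, 2]
q=2: [6, 11, 2, 2, 1]
q=3: [5, -4, 0, 1, -4]
q=4: [-5, -6, -4, -4, -6]
q=5: [-7, -10, -6, -6, -10]
Optimal cycle mean attained by: cycle 2->4->2, total (-6) + 0, length 2.
Answer: λ = -3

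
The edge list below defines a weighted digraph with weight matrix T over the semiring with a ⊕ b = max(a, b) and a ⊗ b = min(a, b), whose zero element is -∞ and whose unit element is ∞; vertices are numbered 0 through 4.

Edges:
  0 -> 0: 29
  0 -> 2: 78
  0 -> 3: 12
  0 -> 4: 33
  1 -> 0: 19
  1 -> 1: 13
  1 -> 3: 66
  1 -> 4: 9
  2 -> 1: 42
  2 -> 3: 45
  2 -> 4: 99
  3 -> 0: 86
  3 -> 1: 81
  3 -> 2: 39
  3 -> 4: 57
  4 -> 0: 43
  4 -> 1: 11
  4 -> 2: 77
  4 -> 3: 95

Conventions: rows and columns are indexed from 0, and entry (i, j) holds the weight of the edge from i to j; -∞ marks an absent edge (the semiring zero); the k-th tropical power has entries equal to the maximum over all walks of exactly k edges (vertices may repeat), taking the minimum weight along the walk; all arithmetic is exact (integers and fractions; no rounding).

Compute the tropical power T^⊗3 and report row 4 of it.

T^⊗2:
  [33, 42, 33, 45, 78]
  [66, 66, 39, 13, 57]
  [45, 45, 77, 95, 45]
  [43, 39, 78, 66, 39]
  [86, 81, 43, 45, 77]
T^⊗3:
  [45, 45, 77, 78, 45]
  [43, 39, 66, 66, 39]
  [86, 81, 45, 45, 77]
  [66, 66, 43, 45, 78]
  [45, 45, 78, 77, 45]
Answer: row 4 of T^⊗3 = [45, 45, 78, 77, 45]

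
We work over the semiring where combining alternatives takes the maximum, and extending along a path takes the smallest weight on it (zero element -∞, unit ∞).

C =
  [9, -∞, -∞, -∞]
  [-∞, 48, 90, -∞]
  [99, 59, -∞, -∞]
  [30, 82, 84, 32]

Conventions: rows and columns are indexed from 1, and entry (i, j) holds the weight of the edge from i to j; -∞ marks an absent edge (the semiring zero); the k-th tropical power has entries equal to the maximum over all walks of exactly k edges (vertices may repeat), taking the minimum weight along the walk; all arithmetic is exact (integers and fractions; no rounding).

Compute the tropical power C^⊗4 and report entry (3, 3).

C^⊗2:
  [9, -∞, -∞, -∞]
  [90, 59, 48, -∞]
  [9, 48, 59, -∞]
  [84, 59, 82, 32]
C^⊗3:
  [9, -∞, -∞, -∞]
  [48, 48, 59, -∞]
  [59, 59, 48, -∞]
  [82, 59, 59, 32]
C^⊗4:
  [9, -∞, -∞, -∞]
  [59, 59, 48, -∞]
  [48, 48, 59, -∞]
  [59, 59, 59, 32]
Key observation: the optimum is the walk 3->2->3->2->3, with weight 59 min 90 min 59 min 90 = 59.
Optimal value attained by: walk 3->2->3->2->3.
Answer: (C^⊗4)[3][3] = 59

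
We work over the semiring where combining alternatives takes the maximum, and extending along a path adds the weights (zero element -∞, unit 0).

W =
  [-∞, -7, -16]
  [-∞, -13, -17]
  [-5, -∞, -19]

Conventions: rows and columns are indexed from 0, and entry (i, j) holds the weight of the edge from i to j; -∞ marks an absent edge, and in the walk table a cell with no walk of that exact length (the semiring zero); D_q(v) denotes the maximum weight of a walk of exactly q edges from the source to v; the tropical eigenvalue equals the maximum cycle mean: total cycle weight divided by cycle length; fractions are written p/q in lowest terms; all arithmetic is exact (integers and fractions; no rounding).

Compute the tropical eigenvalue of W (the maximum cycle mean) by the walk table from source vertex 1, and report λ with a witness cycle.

q=0: [-∞, 0, -∞]
q=1: [-∞, -13, -17]
q=2: [-22, -26, -30]
q=3: [-35, -29, -38]
Optimal cycle mean attained by: cycle 0->1->2->0, total (-7) + (-17) + (-5), length 3.
Answer: λ = -29/3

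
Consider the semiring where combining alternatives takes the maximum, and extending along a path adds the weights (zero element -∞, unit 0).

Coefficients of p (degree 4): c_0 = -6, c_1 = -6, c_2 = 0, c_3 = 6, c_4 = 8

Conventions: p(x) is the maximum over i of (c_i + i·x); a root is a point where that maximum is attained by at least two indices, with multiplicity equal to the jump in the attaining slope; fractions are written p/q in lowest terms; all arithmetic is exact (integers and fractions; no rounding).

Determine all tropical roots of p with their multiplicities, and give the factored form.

hull edge (i=0, c=-6) to (i=3, c=6): slope 4, span 3
hull edge (i=3, c=6) to (i=4, c=8): slope 2, span 1
Factored form: p(x) = 8 ⊗ (x ⊕ (-4)) ⊗ (x ⊕ (-4)) ⊗ (x ⊕ (-4)) ⊗ (x ⊕ (-2))
Answer: roots = -4 (mult 3), -2 (mult 1)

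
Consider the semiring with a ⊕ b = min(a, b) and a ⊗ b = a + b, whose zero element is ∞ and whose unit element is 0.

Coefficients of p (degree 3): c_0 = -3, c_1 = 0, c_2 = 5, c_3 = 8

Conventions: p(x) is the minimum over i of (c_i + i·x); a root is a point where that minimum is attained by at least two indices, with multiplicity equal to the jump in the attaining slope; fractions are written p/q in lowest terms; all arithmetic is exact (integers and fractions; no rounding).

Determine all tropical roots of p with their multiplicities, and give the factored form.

hull edge (i=0, c=-3) to (i=1, c=0): slope 3, span 1
hull edge (i=1, c=0) to (i=3, c=8): slope 4, span 2
Factored form: p(x) = 8 ⊗ (x ⊕ (-4)) ⊗ (x ⊕ (-4)) ⊗ (x ⊕ (-3))
Answer: roots = -4 (mult 2), -3 (mult 1)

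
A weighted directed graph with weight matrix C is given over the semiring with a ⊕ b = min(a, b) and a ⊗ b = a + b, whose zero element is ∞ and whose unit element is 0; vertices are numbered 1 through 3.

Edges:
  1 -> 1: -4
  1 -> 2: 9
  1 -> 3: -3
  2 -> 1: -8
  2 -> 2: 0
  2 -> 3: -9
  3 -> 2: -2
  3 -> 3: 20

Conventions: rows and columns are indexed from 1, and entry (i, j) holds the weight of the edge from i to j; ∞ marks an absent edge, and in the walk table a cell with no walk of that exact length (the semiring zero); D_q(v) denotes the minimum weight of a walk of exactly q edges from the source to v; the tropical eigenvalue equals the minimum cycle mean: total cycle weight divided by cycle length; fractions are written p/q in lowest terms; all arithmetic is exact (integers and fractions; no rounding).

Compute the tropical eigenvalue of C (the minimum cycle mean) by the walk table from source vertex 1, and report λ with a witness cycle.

q=0: [0, ∞, ∞]
q=1: [-4, 9, -3]
q=2: [-8, -5, -7]
q=3: [-13, -9, -14]
Optimal cycle mean attained by: cycle 2->3->2, total (-9) + (-2), length 2.
Answer: λ = -11/2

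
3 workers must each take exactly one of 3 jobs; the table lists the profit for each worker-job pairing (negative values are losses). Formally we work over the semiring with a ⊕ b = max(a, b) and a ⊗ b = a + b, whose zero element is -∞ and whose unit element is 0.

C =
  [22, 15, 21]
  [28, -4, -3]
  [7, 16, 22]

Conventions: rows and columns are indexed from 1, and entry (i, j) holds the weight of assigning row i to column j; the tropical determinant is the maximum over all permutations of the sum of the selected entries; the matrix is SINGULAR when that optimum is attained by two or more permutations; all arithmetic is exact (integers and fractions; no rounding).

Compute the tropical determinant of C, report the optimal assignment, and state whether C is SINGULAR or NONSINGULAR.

σ = (1, 2, 3): 22 + (-4) + 22 = 40
σ = (1, 3, 2): 22 + (-3) + 16 = 35
σ = (2, 1, 3): 15 + 28 + 22 = 65
σ = (2, 3, 1): 15 + (-3) + 7 = 19
σ = (3, 1, 2): 21 + 28 + 16 = 65
σ = (3, 2, 1): 21 + (-4) + 7 = 24
Optimal value attained by: σ = (2, 1, 3).
Answer: det⊕(C) = 65; verdict: SINGULAR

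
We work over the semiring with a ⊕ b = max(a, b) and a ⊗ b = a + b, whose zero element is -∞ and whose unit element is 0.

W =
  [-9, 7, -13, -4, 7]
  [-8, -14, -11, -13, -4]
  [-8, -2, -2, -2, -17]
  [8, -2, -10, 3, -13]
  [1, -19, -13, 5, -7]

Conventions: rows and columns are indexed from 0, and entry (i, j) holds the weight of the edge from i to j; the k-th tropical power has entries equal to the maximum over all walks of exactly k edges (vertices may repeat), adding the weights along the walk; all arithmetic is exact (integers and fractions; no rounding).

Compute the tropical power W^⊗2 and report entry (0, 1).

W^⊗2:
  [8, -2, -4, 12, 3]
  [-3, -1, -13, 1, -1]
  [6, -1, -4, 1, -1]
  [11, 15, -5, 6, 15]
  [13, 8, -5, 8, 8]
Key observation: the optimum is the walk 0->0->1, with weight (-9) + 7 = -2.
Optimal value attained by: walk 0->0->1.
Answer: (W^⊗2)[0][1] = -2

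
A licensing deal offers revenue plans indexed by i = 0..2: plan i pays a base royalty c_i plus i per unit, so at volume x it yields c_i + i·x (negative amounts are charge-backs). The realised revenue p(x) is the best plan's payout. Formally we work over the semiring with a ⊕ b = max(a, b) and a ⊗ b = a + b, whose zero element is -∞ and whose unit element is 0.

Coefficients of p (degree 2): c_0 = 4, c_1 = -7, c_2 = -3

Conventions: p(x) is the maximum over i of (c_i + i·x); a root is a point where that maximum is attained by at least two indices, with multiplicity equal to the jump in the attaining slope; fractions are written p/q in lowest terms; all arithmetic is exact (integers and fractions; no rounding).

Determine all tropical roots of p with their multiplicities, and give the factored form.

hull edge (i=0, c=4) to (i=2, c=-3): slope -7/2, span 2
Factored form: p(x) = -3 ⊗ (x ⊕ 7/2) ⊗ (x ⊕ 7/2)
Answer: roots = 7/2 (mult 2)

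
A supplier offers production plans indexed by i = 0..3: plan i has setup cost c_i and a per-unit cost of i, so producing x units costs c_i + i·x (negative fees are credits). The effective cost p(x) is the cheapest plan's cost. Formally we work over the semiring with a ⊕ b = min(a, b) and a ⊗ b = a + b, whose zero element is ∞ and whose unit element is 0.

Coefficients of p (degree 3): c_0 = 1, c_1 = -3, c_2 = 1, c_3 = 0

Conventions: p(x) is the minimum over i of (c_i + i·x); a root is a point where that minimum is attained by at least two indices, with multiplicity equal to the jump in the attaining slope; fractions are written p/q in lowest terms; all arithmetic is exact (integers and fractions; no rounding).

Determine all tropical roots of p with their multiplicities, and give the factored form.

hull edge (i=0, c=1) to (i=1, c=-3): slope -4, span 1
hull edge (i=1, c=-3) to (i=3, c=0): slope 3/2, span 2
Factored form: p(x) = 0 ⊗ (x ⊕ (-3/2)) ⊗ (x ⊕ (-3/2)) ⊗ (x ⊕ 4)
Answer: roots = -3/2 (mult 2), 4 (mult 1)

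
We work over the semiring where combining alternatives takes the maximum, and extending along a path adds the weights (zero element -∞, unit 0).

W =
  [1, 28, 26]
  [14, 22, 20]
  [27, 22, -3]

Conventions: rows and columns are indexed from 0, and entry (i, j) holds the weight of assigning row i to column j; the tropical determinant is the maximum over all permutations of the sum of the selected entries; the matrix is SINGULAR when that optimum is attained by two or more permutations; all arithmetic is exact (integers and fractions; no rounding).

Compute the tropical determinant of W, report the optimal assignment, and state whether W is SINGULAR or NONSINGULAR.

σ = (0, 1, 2): 1 + 22 + (-3) = 20
σ = (0, 2, 1): 1 + 20 + 22 = 43
σ = (1, 0, 2): 28 + 14 + (-3) = 39
σ = (1, 2, 0): 28 + 20 + 27 = 75
σ = (2, 0, 1): 26 + 14 + 22 = 62
σ = (2, 1, 0): 26 + 22 + 27 = 75
Optimal value attained by: σ = (1, 2, 0).
Answer: det⊕(W) = 75; verdict: SINGULAR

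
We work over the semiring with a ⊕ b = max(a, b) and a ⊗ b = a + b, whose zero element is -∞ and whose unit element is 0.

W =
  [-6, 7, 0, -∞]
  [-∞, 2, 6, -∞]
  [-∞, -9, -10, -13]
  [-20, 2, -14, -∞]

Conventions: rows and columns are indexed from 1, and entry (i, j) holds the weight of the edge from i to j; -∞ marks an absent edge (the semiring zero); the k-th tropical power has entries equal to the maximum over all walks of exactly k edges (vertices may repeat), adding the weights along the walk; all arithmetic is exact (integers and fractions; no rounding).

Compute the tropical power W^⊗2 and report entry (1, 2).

W^⊗2:
  [-12, 9, 13, -13]
  [-∞, 4, 8, -7]
  [-33, -7, -3, -23]
  [-26, 4, 8, -27]
Key observation: the optimum is the walk 1->2->2, with weight 7 + 2 = 9.
Optimal value attained by: walk 1->2->2.
Answer: (W^⊗2)[1][2] = 9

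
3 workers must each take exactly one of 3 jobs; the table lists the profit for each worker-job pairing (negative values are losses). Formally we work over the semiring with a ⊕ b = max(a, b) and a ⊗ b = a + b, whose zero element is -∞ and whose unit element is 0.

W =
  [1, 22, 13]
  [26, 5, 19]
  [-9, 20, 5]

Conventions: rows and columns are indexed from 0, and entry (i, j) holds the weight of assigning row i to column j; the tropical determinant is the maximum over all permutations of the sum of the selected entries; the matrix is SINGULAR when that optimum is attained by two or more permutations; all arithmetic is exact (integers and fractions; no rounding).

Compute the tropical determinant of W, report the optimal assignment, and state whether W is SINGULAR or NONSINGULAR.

σ = (0, 1, 2): 1 + 5 + 5 = 11
σ = (0, 2, 1): 1 + 19 + 20 = 40
σ = (1, 0, 2): 22 + 26 + 5 = 53
σ = (1, 2, 0): 22 + 19 + (-9) = 32
σ = (2, 0, 1): 13 + 26 + 20 = 59
σ = (2, 1, 0): 13 + 5 + (-9) = 9
Optimal value attained by: σ = (2, 0, 1).
Answer: det⊕(W) = 59; verdict: NONSINGULAR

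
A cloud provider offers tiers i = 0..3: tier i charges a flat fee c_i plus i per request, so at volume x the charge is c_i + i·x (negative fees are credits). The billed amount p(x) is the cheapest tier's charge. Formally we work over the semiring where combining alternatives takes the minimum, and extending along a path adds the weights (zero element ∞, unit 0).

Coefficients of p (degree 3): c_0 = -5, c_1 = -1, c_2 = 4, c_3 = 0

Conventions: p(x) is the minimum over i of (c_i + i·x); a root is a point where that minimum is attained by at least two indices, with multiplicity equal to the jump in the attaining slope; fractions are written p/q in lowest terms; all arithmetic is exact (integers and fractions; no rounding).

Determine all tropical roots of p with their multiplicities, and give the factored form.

hull edge (i=0, c=-5) to (i=3, c=0): slope 5/3, span 3
Factored form: p(x) = 0 ⊗ (x ⊕ (-5/3)) ⊗ (x ⊕ (-5/3)) ⊗ (x ⊕ (-5/3))
Answer: roots = -5/3 (mult 3)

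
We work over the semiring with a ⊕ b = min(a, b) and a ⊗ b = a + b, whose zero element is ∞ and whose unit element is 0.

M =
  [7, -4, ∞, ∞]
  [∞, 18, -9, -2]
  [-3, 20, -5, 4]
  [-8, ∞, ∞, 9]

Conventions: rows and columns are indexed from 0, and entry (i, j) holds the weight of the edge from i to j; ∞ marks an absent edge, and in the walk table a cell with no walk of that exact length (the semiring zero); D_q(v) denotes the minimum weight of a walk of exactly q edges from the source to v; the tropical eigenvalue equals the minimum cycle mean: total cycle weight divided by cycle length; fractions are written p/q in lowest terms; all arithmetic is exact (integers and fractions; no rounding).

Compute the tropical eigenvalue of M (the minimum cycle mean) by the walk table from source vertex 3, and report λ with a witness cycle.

q=0: [∞, ∞, ∞, 0]
q=1: [-8, ∞, ∞, 9]
q=2: [-1, -12, ∞, 18]
q=3: [6, -5, -21, -14]
q=4: [-24, -1, -26, -17]
Optimal cycle mean attained by: cycle 0->1->2->0, total (-4) + (-9) + (-3), length 3.
Answer: λ = -16/3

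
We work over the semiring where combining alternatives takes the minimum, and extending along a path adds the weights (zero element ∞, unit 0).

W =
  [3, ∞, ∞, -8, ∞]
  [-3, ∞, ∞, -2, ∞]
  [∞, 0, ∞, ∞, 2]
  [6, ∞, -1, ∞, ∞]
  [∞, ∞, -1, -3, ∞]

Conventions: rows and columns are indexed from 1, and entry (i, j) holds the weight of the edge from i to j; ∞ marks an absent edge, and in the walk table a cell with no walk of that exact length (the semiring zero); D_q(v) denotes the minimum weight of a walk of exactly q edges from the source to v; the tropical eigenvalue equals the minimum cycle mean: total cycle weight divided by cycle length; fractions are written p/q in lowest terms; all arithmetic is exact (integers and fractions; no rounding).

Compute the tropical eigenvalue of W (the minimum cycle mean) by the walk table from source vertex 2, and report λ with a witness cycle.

q=0: [∞, 0, ∞, ∞, ∞]
q=1: [-3, ∞, ∞, -2, ∞]
q=2: [0, ∞, -3, -11, ∞]
q=3: [-5, -3, -12, -8, -1]
q=4: [-6, -12, -9, -13, -10]
q=5: [-15, -9, -14, -14, -7]
Optimal cycle mean attained by: cycle 1->4->3->2->1, total (-8) + (-1) + 0 + (-3), length 4.
Answer: λ = -3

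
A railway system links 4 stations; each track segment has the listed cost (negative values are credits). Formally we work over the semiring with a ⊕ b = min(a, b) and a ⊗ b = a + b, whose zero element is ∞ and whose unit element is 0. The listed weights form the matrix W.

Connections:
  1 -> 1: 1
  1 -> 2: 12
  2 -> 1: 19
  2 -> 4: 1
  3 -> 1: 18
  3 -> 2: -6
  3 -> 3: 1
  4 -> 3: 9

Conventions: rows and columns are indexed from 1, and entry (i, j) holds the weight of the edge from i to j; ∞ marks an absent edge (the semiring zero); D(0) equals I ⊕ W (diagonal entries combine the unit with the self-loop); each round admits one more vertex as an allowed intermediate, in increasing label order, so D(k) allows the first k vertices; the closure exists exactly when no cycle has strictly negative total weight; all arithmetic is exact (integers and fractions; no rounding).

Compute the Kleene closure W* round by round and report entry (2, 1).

D(0):
  [0, 12, ∞, ∞]
  [19, 0, ∞, 1]
  [18, -6, 0, ∞]
  [∞, ∞, 9, 0]
D(1):
  [0, 12, ∞, ∞]
  [19, 0, ∞, 1]
  [18, -6, 0, ∞]
  [∞, ∞, 9, 0]
D(2):
  [0, 12, ∞, 13]
  [19, 0, ∞, 1]
  [13, -6, 0, -5]
  [∞, ∞, 9, 0]
D(3):
  [0, 12, ∞, 13]
  [19, 0, ∞, 1]
  [13, -6, 0, -5]
  [22, 3, 9, 0]
D(4):
  [0, 12, 22, 13]
  [19, 0, 10, 1]
  [13, -6, 0, -5]
  [22, 3, 9, 0]
Answer: W*[2][1] = 19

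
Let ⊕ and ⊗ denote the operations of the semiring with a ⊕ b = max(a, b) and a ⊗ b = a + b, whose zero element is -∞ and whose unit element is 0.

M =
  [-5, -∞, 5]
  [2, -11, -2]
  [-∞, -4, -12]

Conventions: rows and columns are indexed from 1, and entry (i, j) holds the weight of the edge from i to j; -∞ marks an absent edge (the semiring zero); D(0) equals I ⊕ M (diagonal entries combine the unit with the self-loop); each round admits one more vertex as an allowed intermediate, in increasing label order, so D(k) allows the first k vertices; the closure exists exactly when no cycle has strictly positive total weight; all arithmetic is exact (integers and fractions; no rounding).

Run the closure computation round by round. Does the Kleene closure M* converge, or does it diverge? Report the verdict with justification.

D(0):
  [0, -∞, 5]
  [2, 0, -2]
  [-∞, -4, 0]
D(1):
  [0, -∞, 5]
  [2, 0, 7]
  [-∞, -4, 0]
Detection: at round 2, diagonal entry (3, 3) turns strictly positive.
Key observation: the cycle 3->2->1->3 has total weight (-4) + 2 + 5, which is strictly positive.
Answer: DIVERGES — positive cycle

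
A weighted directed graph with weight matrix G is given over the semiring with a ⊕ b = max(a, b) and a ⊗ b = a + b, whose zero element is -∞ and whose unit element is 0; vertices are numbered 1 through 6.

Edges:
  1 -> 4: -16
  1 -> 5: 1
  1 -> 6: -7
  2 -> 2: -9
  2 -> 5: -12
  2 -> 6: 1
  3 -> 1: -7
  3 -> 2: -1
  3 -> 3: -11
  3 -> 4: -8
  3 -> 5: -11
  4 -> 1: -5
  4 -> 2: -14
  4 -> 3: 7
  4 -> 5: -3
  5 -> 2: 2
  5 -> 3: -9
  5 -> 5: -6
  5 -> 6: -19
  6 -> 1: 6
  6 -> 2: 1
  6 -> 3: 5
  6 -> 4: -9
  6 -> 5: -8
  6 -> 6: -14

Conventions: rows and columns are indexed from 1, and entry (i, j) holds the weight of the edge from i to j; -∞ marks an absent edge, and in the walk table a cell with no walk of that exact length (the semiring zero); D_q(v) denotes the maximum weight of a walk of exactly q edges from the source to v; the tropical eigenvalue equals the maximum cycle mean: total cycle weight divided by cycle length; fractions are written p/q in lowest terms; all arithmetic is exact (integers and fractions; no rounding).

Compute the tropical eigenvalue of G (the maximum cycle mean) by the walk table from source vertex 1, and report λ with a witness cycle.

q=0: [0, -∞, -∞, -∞, -∞, -∞]
q=1: [-∞, -∞, -∞, -16, 1, -7]
q=2: [-1, 3, -2, -16, -5, -18]
q=3: [-9, -3, -9, -10, 0, 4]
q=4: [10, 5, 9, -5, -4, -2]
q=5: [4, 8, 3, 1, 11, 6]
q=6: [12, 13, 11, -3, 5, 9]
Optimal cycle mean attained by: cycle 1->5->2->6->1, total 1 + 2 + 1 + 6, length 4.
Answer: λ = 5/2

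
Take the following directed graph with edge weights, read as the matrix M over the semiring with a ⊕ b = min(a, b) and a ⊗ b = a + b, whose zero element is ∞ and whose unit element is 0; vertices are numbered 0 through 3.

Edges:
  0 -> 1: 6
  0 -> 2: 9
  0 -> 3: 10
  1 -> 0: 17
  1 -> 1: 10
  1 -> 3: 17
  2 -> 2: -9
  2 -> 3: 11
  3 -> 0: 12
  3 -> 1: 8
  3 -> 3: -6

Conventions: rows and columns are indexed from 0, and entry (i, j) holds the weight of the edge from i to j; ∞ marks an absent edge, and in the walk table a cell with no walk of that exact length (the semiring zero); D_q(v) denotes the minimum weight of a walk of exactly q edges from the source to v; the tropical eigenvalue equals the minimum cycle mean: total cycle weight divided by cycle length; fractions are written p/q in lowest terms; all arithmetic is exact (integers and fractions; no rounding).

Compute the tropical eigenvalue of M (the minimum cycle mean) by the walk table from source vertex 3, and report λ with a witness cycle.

q=0: [∞, ∞, ∞, 0]
q=1: [12, 8, ∞, -6]
q=2: [6, 2, 21, -12]
q=3: [0, -4, 12, -18]
q=4: [-6, -10, 3, -24]
Optimal cycle mean attained by: cycle 2->2, total (-9), length 1.
Answer: λ = -9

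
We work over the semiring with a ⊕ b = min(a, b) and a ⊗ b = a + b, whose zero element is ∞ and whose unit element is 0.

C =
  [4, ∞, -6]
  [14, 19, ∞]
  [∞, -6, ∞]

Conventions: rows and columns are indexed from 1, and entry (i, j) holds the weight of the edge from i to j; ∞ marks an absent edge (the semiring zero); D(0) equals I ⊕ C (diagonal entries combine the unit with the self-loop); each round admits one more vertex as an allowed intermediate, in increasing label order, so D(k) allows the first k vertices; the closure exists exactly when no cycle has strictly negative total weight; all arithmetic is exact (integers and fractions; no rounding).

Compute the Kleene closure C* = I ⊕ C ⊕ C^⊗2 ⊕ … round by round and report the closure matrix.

D(0):
  [0, ∞, -6]
  [14, 0, ∞]
  [∞, -6, 0]
D(1):
  [0, ∞, -6]
  [14, 0, 8]
  [∞, -6, 0]
D(2):
  [0, ∞, -6]
  [14, 0, 8]
  [8, -6, 0]
D(3):
  [0, -12, -6]
  [14, 0, 8]
  [8, -6, 0]
Answer: C* = [[0, -12, -6], [14, 0, 8], [8, -6, 0]]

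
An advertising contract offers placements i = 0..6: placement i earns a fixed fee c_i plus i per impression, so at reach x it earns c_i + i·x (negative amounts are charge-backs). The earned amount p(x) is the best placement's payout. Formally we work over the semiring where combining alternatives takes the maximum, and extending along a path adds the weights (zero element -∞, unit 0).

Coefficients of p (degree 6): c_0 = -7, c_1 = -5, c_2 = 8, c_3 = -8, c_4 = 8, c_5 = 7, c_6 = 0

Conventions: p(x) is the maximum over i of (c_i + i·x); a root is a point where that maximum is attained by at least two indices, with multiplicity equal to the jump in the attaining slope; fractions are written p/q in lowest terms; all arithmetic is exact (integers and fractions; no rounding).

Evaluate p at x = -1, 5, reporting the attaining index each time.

p(-1) = max(-7+0·(-1)=-7, -5+1·(-1)=-6, 8+2·(-1)=6, -8+3·(-1)=-11, 8+4·(-1)=4, 7+5·(-1)=2, 0+6·(-1)=-6) = 6 (attained by i=2)
p(5) = max(-7+0·5=-7, -5+1·5=0, 8+2·5=18, -8+3·5=7, 8+4·5=28, 7+5·5=32, 0+6·5=30) = 32 (attained by i=5)
Answer: p(-1) = 6; p(5) = 32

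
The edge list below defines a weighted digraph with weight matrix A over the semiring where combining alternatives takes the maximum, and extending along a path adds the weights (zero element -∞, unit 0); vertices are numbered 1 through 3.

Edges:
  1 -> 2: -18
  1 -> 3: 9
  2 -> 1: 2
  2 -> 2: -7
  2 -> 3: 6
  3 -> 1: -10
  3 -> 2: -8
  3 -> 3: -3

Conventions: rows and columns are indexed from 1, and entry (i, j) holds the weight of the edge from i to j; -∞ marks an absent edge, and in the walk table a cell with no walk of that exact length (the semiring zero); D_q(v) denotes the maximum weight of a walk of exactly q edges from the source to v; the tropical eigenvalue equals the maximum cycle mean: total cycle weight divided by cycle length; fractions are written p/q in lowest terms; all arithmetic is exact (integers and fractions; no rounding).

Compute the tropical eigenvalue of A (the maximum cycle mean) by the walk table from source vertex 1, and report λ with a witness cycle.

q=0: [0, -∞, -∞]
q=1: [-∞, -18, 9]
q=2: [-1, 1, 6]
q=3: [3, -2, 8]
Optimal cycle mean attained by: cycle 1->3->2->1, total 9 + (-8) + 2, length 3.
Answer: λ = 1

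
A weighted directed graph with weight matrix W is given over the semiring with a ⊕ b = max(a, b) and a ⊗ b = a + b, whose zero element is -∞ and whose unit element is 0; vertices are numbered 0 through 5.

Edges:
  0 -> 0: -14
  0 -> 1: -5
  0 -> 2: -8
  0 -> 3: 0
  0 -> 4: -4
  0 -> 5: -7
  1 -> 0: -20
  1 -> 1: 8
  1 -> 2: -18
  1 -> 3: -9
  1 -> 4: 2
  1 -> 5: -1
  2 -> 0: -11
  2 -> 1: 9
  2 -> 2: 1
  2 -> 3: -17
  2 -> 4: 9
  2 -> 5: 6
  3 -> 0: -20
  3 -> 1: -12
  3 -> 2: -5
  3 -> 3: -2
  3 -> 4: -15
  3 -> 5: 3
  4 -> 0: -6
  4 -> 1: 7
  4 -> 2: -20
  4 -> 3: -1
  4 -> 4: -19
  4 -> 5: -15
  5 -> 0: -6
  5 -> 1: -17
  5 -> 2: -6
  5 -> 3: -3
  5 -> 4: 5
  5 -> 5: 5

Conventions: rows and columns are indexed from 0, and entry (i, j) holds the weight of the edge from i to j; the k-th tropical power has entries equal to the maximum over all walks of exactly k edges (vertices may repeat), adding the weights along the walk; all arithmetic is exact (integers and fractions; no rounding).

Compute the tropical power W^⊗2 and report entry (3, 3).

W^⊗2:
  [-10, 3, -5, -2, 1, 3]
  [-4, 16, -7, 1, 10, 7]
  [3, 17, 2, 8, 11, 11]
  [-3, 4, -3, 0, 8, 8]
  [-13, 15, -6, -2, 9, 6]
  [-1, 12, -1, 4, 10, 10]
Key observation: the optimum is the walk 3->5->3, with weight 3 + (-3) = 0.
Optimal value attained by: walk 3->5->3.
Answer: (W^⊗2)[3][3] = 0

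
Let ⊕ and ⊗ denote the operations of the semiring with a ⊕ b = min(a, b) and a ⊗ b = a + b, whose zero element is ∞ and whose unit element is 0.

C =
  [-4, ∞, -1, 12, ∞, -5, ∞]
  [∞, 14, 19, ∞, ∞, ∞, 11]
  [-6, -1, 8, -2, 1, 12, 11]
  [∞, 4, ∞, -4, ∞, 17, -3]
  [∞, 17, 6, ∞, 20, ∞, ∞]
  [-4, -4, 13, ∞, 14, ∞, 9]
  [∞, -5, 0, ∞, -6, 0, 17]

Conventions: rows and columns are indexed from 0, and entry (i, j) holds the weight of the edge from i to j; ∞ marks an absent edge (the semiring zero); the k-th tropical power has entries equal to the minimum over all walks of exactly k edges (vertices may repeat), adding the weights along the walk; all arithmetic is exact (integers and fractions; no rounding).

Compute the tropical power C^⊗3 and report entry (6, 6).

C^⊗2:
  [-9, -9, -5, -3, 0, -9, 4]
  [13, 6, 11, 17, 5, 11, 25]
  [-10, 2, -7, -6, 5, -11, -5]
  [13, -8, -3, -8, -9, -3, -7]
  [0, 5, 14, 4, 7, 18, 17]
  [-8, 4, -5, 8, 3, -9, 7]
  [-6, -4, 0, -2, 1, 12, 6]
C^⊗3:
  [-13, -13, -10, -7, -4, -14, -6]
  [5, 7, 11, 9, 12, 8, 14]
  [-15, -15, -11, -10, -11, -15, -9]
  [-9, -12, -7, -12, -13, -7, -11]
  [-4, 8, -1, 0, 11, -5, 1]
  [-13, -13, -9, -7, -4, -13, 0]
  [-10, -1, -7, -6, 0, -11, -5]
Key observation: the optimum is the walk 6->2->3->6, with weight 0 + (-2) + (-3) = -5.
Optimal value attained by: walk 6->2->3->6.
Answer: (C^⊗3)[6][6] = -5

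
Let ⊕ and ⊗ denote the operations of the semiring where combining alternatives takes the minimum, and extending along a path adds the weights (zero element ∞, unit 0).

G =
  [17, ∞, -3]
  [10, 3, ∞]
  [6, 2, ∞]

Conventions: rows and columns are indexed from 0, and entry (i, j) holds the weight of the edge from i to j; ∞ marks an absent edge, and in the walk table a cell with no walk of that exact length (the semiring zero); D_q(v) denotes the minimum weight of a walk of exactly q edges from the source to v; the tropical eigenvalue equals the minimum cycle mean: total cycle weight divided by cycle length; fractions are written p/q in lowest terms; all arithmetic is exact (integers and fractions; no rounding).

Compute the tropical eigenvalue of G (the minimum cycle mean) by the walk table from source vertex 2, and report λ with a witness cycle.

q=0: [∞, ∞, 0]
q=1: [6, 2, ∞]
q=2: [12, 5, 3]
q=3: [9, 5, 9]
Optimal cycle mean attained by: cycle 0->2->0, total (-3) + 6, length 2.
Answer: λ = 3/2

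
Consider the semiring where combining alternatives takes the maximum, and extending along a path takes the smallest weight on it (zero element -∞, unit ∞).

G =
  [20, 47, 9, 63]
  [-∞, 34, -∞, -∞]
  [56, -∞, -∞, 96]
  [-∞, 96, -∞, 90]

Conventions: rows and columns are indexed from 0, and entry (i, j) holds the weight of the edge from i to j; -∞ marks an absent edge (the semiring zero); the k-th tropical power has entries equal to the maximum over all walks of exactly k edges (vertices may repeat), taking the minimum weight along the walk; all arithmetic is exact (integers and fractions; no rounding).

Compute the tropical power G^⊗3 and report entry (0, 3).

G^⊗2:
  [20, 63, 9, 63]
  [-∞, 34, -∞, -∞]
  [20, 96, 9, 90]
  [-∞, 90, -∞, 90]
G^⊗3:
  [20, 63, 9, 63]
  [-∞, 34, -∞, -∞]
  [20, 90, 9, 90]
  [-∞, 90, -∞, 90]
Key observation: the optimum is the walk 0->3->3->3, with weight 63 min 90 min 90 = 63.
Optimal value attained by: walk 0->3->3->3.
Answer: (G^⊗3)[0][3] = 63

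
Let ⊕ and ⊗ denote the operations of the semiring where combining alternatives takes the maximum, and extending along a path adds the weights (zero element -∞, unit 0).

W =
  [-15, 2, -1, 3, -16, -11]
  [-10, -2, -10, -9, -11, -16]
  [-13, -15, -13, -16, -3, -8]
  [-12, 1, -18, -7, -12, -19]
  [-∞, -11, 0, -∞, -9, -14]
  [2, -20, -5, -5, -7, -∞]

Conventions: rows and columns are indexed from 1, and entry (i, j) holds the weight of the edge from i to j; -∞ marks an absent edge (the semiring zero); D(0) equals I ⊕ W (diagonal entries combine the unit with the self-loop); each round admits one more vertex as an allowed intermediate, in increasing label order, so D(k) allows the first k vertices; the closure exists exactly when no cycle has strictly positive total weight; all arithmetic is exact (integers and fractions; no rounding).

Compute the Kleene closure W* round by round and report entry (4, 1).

D(0):
  [0, 2, -1, 3, -16, -11]
  [-10, 0, -10, -9, -11, -16]
  [-13, -15, 0, -16, -3, -8]
  [-12, 1, -18, 0, -12, -19]
  [-∞, -11, 0, -∞, 0, -14]
  [2, -20, -5, -5, -7, 0]
D(1):
  [0, 2, -1, 3, -16, -11]
  [-10, 0, -10, -7, -11, -16]
  [-13, -11, 0, -10, -3, -8]
  [-12, 1, -13, 0, -12, -19]
  [-∞, -11, 0, -∞, 0, -14]
  [2, 4, 1, 5, -7, 0]
D(2):
  [0, 2, -1, 3, -9, -11]
  [-10, 0, -10, -7, -11, -16]
  [-13, -11, 0, -10, -3, -8]
  [-9, 1, -9, 0, -10, -15]
  [-21, -11, 0, -18, 0, -14]
  [2, 4, 1, 5, -7, 0]
D(3):
  [0, 2, -1, 3, -4, -9]
  [-10, 0, -10, -7, -11, -16]
  [-13, -11, 0, -10, -3, -8]
  [-9, 1, -9, 0, -10, -15]
  [-13, -11, 0, -10, 0, -8]
  [2, 4, 1, 5, -2, 0]
D(4):
  [0, 4, -1, 3, -4, -9]
  [-10, 0, -10, -7, -11, -16]
  [-13, -9, 0, -10, -3, -8]
  [-9, 1, -9, 0, -10, -15]
  [-13, -9, 0, -10, 0, -8]
  [2, 6, 1, 5, -2, 0]
D(5):
  [0, 4, -1, 3, -4, -9]
  [-10, 0, -10, -7, -11, -16]
  [-13, -9, 0, -10, -3, -8]
  [-9, 1, -9, 0, -10, -15]
  [-13, -9, 0, -10, 0, -8]
  [2, 6, 1, 5, -2, 0]
D(6):
  [0, 4, -1, 3, -4, -9]
  [-10, 0, -10, -7, -11, -16]
  [-6, -2, 0, -3, -3, -8]
  [-9, 1, -9, 0, -10, -15]
  [-6, -2, 0, -3, 0, -8]
  [2, 6, 1, 5, -2, 0]
Answer: W*[4][1] = -9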